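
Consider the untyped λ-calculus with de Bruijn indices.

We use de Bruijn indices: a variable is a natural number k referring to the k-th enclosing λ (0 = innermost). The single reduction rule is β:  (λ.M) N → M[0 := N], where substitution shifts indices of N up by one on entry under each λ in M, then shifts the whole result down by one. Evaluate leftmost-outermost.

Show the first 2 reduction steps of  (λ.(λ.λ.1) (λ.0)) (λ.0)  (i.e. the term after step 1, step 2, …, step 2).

  start: (λ.(λ.λ.1) (λ.0)) (λ.0)
  [1] (λ.λ.1) (λ.0)
  [2] λ.λ.0

Answer: after 2 steps: λ.λ.0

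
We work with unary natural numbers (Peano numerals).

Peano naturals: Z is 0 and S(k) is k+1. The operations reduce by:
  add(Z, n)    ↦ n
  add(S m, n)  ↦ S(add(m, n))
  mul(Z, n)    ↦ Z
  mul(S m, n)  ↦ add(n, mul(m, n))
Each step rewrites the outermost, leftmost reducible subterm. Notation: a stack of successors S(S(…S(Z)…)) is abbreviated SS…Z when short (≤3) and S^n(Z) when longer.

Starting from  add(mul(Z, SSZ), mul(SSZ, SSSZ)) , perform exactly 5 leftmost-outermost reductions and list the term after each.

  start: add(mul(Z, SSZ), mul(SSZ, SSSZ))
  step 1: add(Z, mul(SSZ, SSSZ))
  step 2: mul(SSZ, SSSZ)
  step 3: add(SSSZ, mul(SZ, SSSZ))
  step 4: S(add(SSZ, mul(SZ, SSSZ)))
  step 5: S(S(add(SZ, mul(SZ, SSSZ))))

Answer: after 5 steps: S(S(add(SZ, mul(SZ, SSSZ))))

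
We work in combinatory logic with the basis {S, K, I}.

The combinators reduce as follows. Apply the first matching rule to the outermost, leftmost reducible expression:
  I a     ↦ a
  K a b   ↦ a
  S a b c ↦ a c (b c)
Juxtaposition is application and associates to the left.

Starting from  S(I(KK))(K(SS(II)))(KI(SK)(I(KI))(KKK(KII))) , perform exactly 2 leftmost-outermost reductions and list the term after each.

  start: S(I(KK))(K(SS(II)))(KI(SK)(I(KI))(KKK(KII)))
  →1  I(KK)(KI(SK)(I(KI))(KKK(KII)))(K(SS(II))(KI(SK)(I(KI))(KKK(KII))))
  →2  KK(KI(SK)(I(KI))(KKK(KII)))(K(SS(II))(KI(SK)(I(KI))(KKK(KII))))

Answer: after 2 steps: KK(KI(SK)(I(KI))(KKK(KII)))(K(SS(II))(KI(SK)(I(KI))(KKK(KII))))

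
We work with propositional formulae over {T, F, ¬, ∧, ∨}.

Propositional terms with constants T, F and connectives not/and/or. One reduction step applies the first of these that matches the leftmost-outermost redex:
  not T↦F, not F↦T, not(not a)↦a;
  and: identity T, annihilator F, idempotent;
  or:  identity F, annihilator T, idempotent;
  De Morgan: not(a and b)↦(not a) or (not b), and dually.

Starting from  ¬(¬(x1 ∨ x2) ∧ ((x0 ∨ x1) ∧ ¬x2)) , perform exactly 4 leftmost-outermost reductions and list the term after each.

Answer: after 4 steps: (x1 ∨ x2) ∨ ((¬x0 ∧ ¬x1) ∨ ¬¬x2)

Working:
  start: ¬(¬(x1 ∨ x2) ∧ ((x0 ∨ x1) ∧ ¬x2))
  [1] ¬¬(x1 ∨ x2) ∨ ¬((x0 ∨ x1) ∧ ¬x2)
  [2] (x1 ∨ x2) ∨ ¬((x0 ∨ x1) ∧ ¬x2)
  [3] (x1 ∨ x2) ∨ (¬(x0 ∨ x1) ∨ ¬¬x2)
  [4] (x1 ∨ x2) ∨ ((¬x0 ∧ ¬x1) ∨ ¬¬x2)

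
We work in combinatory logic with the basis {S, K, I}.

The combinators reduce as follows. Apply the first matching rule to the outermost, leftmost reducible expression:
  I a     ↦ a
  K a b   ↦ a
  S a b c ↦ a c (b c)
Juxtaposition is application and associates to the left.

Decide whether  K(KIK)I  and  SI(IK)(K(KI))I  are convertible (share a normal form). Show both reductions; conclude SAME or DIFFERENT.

Answer: SAME — A ⇓ I, B ⇓ I

Derivation:
Term A:
  start: K(KIK)I
  [1] KIK
  [2] I

Term B:
  start: SI(IK)(K(KI))I
  [1] I(K(KI))(IK(K(KI)))I
  [2] K(KI)(IK(K(KI)))I
  [3] KII
  [4] I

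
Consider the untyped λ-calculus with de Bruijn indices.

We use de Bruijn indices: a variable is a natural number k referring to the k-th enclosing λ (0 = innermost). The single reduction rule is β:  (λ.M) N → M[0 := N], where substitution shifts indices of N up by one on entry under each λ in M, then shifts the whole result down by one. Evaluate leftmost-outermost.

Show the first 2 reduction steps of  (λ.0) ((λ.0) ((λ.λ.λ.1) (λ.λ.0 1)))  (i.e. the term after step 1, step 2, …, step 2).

  start: (λ.0) ((λ.0) ((λ.λ.λ.1) (λ.λ.0 1)))
  [1] (λ.0) ((λ.λ.λ.1) (λ.λ.0 1))
  [2] (λ.λ.λ.1) (λ.λ.0 1)

Answer: after 2 steps: (λ.λ.λ.1) (λ.λ.0 1)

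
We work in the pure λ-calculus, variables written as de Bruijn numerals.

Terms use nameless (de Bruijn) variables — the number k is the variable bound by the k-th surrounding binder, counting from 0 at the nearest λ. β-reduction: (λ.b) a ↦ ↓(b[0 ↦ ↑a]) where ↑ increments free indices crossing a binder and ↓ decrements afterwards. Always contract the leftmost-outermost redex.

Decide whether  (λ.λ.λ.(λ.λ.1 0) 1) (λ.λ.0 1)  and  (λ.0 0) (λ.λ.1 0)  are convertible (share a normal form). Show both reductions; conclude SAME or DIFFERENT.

Answer: DIFFERENT — A ⇓ λ.λ.λ.2 0, B ⇓ λ.λ.1 0

Reduction:
Term A:
  start: (λ.λ.λ.(λ.λ.1 0) 1) (λ.λ.0 1)
  step 1: λ.λ.(λ.λ.1 0) 1
  step 2: λ.λ.λ.2 0

Term B:
  start: (λ.0 0) (λ.λ.1 0)
  step 1: (λ.λ.1 0) (λ.λ.1 0)
  step 2: λ.(λ.λ.1 0) 0
  step 3: λ.λ.1 0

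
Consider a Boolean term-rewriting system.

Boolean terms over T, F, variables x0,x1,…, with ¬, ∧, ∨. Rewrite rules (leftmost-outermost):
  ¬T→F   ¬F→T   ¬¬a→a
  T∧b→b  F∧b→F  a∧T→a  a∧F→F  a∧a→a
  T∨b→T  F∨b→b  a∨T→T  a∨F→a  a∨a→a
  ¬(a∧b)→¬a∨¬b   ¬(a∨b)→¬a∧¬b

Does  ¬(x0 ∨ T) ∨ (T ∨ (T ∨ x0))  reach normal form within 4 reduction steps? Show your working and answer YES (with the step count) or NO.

Answer: NO — after 4 steps the term is T ∨ (T ∨ x0), not yet normal

Reduction:
  start: ¬(x0 ∨ T) ∨ (T ∨ (T ∨ x0))
  step 1: (¬x0 ∧ ¬T) ∨ (T ∨ (T ∨ x0))
  step 2: (¬x0 ∧ F) ∨ (T ∨ (T ∨ x0))
  step 3: F ∨ (T ∨ (T ∨ x0))
  step 4: T ∨ (T ∨ x0)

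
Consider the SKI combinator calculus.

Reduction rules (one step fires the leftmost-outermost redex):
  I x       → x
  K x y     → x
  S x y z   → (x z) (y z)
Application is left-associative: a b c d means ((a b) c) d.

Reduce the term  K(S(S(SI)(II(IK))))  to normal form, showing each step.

  start: K(S(S(SI)(II(IK))))
  [1] K(S(S(SI)(I(IK))))
  [2] K(S(S(SI)(IK)))
  [3] K(S(S(SI)K))

Answer: normal form = K(S(S(SI)K))  (in 3 steps)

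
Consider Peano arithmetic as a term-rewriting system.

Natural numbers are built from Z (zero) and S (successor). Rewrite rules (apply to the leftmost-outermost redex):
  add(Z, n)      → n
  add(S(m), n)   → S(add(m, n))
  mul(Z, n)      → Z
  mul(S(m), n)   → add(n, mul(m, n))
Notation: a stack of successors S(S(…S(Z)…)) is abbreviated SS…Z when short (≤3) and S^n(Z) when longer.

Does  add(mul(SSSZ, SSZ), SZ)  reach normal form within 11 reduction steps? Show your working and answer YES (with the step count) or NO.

  start: add(mul(SSSZ, SSZ), SZ)
  [1] add(add(SSZ, mul(SSZ, SSZ)), SZ)
  [2] add(S(add(SZ, mul(SSZ, SSZ))), SZ)
  [3] S(add(add(SZ, mul(SSZ, SSZ)), SZ))
  [4] S(add(S(add(Z, mul(SSZ, SSZ))), SZ))
  [5] S(S(add(add(Z, mul(SSZ, SSZ)), SZ)))
  [6] S(S(add(mul(SSZ, SSZ), SZ)))
  [7] S(S(add(add(SSZ, mul(SZ, SSZ)), SZ)))
  [8] S(S(add(S(add(SZ, mul(SZ, SSZ))), SZ)))
  [9] S(S(S(add(add(SZ, mul(SZ, SSZ)), SZ))))
  [10] S(S(S(add(S(add(Z, mul(SZ, SSZ))), SZ))))
  [11] S(S(S(S(add(add(Z, mul(SZ, SSZ)), SZ)))))

Answer: NO — after 11 steps the term is S(S(S(S(add(add(Z, mul(SZ, SSZ)), SZ))))), not yet normal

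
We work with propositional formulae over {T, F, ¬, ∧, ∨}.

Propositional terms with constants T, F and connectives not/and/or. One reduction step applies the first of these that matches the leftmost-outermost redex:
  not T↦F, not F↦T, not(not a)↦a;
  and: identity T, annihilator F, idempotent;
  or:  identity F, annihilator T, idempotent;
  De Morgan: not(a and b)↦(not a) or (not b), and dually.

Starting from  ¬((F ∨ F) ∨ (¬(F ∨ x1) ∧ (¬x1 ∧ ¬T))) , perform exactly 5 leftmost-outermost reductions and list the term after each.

Answer: after 5 steps: ¬(¬(F ∨ x1) ∧ (¬x1 ∧ ¬T))

Reduction:
  start: ¬((F ∨ F) ∨ (¬(F ∨ x1) ∧ (¬x1 ∧ ¬T)))
  step 1: ¬(F ∨ F) ∧ ¬(¬(F ∨ x1) ∧ (¬x1 ∧ ¬T))
  step 2: (¬F ∧ ¬F) ∧ ¬(¬(F ∨ x1) ∧ (¬x1 ∧ ¬T))
  step 3: ¬F ∧ ¬(¬(F ∨ x1) ∧ (¬x1 ∧ ¬T))
  step 4: T ∧ ¬(¬(F ∨ x1) ∧ (¬x1 ∧ ¬T))
  step 5: ¬(¬(F ∨ x1) ∧ (¬x1 ∧ ¬T))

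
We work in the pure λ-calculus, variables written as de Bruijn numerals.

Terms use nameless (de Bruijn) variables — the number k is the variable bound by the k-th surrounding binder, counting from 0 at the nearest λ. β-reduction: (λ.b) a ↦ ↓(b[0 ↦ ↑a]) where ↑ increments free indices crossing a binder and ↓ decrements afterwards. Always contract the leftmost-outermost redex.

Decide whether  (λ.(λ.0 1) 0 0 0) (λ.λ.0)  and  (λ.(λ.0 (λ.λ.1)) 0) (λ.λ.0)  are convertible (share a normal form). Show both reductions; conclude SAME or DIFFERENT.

Term A:
  start: (λ.(λ.0 1) 0 0 0) (λ.λ.0)
  →1  (λ.0 (λ.λ.0)) (λ.λ.0) (λ.λ.0) (λ.λ.0)
  →2  (λ.λ.0) (λ.λ.0) (λ.λ.0) (λ.λ.0)
  →3  (λ.0) (λ.λ.0) (λ.λ.0)
  →4  (λ.λ.0) (λ.λ.0)
  →5  λ.0

Term B:
  start: (λ.(λ.0 (λ.λ.1)) 0) (λ.λ.0)
  →1  (λ.0 (λ.λ.1)) (λ.λ.0)
  →2  (λ.λ.0) (λ.λ.1)
  →3  λ.0

Answer: SAME — A ⇓ λ.0, B ⇓ λ.0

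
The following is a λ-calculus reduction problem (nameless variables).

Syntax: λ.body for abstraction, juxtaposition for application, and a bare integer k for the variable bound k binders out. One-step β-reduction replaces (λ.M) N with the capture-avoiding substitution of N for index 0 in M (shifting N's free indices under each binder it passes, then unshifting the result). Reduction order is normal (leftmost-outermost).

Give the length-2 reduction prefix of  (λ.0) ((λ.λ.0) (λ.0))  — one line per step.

  start: (λ.0) ((λ.λ.0) (λ.0))
  step 1: (λ.λ.0) (λ.0)
  step 2: λ.0

Answer: after 2 steps: λ.0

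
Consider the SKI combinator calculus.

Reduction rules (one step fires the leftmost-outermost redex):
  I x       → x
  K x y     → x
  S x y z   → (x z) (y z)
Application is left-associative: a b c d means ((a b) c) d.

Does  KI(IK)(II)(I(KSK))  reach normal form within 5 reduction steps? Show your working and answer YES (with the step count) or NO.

  start: KI(IK)(II)(I(KSK))
  step 1: I(II)(I(KSK))
  step 2: II(I(KSK))
  step 3: I(I(KSK))
  step 4: I(KSK)
  step 5: KSK

Answer: NO — after 5 steps the term is KSK, not yet normal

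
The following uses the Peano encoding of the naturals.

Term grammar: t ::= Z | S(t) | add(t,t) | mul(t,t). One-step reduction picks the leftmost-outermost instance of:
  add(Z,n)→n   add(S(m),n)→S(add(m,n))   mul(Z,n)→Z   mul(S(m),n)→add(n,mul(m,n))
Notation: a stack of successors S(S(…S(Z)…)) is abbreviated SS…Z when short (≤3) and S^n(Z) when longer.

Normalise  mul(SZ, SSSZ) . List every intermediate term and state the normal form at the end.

  start: mul(SZ, SSSZ)
  →1  add(SSSZ, mul(Z, SSSZ))
  →2  S(add(SSZ, mul(Z, SSSZ)))
  →3  S(S(add(SZ, mul(Z, SSSZ))))
  →4  S(S(S(add(Z, mul(Z, SSSZ)))))
  →5  S(S(S(mul(Z, SSSZ))))
  →6  SSSZ

Answer: normal form = SSSZ  (in 6 steps)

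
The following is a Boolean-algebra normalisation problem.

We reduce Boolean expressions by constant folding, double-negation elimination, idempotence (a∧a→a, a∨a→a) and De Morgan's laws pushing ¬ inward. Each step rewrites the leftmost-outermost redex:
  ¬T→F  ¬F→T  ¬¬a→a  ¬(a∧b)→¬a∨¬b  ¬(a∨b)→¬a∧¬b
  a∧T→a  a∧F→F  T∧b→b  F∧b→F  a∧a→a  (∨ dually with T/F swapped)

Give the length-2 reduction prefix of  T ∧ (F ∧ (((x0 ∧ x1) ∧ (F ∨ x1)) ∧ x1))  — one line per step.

  start: T ∧ (F ∧ (((x0 ∧ x1) ∧ (F ∨ x1)) ∧ x1))
  →1  F ∧ (((x0 ∧ x1) ∧ (F ∨ x1)) ∧ x1)
  →2  F

Answer: after 2 steps: F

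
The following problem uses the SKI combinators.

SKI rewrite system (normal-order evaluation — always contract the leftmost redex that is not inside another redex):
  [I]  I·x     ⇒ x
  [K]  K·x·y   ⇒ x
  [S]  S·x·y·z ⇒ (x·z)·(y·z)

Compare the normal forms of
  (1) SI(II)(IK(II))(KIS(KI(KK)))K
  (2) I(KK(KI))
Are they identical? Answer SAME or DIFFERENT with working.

Term A:
  start: SI(II)(IK(II))(KIS(KI(KK)))K
  [1] I(IK(II))(II(IK(II)))(KIS(KI(KK)))K
  [2] IK(II)(II(IK(II)))(KIS(KI(KK)))K
  [3] K(II)(II(IK(II)))(KIS(KI(KK)))K
  [4] II(KIS(KI(KK)))K
  [5] I(KIS(KI(KK)))K
  [6] KIS(KI(KK))K
  [7] I(KI(KK))K
  [8] KI(KK)K
  [9] IK
  [10] K

Term B:
  start: I(KK(KI))
  [1] KK(KI)
  [2] K

Answer: SAME — A ⇓ K, B ⇓ K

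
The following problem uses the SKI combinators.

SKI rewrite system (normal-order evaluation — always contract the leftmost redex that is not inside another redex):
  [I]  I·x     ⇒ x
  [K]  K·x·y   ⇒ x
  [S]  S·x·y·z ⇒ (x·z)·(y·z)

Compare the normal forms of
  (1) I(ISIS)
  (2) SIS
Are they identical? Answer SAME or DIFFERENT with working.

Answer: SAME — A ⇓ SIS, B ⇓ SIS

Reduction:
Term A:
  start: I(ISIS)
  step 1: ISIS
  step 2: SIS

Term B:
  start: SIS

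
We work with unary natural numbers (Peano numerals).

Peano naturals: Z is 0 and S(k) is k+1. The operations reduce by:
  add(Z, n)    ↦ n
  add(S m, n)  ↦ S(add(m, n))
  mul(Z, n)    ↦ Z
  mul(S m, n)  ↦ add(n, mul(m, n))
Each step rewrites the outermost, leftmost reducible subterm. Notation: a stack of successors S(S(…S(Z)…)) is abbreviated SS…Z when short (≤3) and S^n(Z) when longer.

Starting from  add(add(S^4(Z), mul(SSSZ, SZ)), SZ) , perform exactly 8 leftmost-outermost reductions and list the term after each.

Answer: after 8 steps: S(S(S(S(add(add(Z, mul(SSSZ, SZ)), SZ)))))

Reduction:
  start: add(add(S^4(Z), mul(SSSZ, SZ)), SZ)
  step 1: add(S(add(SSSZ, mul(SSSZ, SZ))), SZ)
  step 2: S(add(add(SSSZ, mul(SSSZ, SZ)), SZ))
  step 3: S(add(S(add(SSZ, mul(SSSZ, SZ))), SZ))
  step 4: S(S(add(add(SSZ, mul(SSSZ, SZ)), SZ)))
  step 5: S(S(add(S(add(SZ, mul(SSSZ, SZ))), SZ)))
  step 6: S(S(S(add(add(SZ, mul(SSSZ, SZ)), SZ))))
  step 7: S(S(S(add(S(add(Z, mul(SSSZ, SZ))), SZ))))
  step 8: S(S(S(S(add(add(Z, mul(SSSZ, SZ)), SZ)))))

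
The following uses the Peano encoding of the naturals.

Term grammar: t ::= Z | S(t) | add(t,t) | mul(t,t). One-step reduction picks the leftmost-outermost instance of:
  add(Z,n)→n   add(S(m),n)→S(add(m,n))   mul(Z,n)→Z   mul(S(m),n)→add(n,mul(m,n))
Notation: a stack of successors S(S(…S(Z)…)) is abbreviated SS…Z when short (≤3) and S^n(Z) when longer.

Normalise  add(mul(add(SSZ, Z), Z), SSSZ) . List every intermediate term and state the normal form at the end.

  start: add(mul(add(SSZ, Z), Z), SSSZ)
  step 1: add(mul(S(add(SZ, Z)), Z), SSSZ)
  step 2: add(add(Z, mul(add(SZ, Z), Z)), SSSZ)
  step 3: add(mul(add(SZ, Z), Z), SSSZ)
  step 4: add(mul(S(add(Z, Z)), Z), SSSZ)
  step 5: add(add(Z, mul(add(Z, Z), Z)), SSSZ)
  step 6: add(mul(add(Z, Z), Z), SSSZ)
  step 7: add(mul(Z, Z), SSSZ)
  step 8: add(Z, SSSZ)
  step 9: SSSZ

Answer: normal form = SSSZ  (in 9 steps)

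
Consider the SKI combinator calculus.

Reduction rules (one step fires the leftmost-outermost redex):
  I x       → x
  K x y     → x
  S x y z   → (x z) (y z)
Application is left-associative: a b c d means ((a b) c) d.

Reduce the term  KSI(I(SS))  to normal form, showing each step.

  start: KSI(I(SS))
  [1] S(I(SS))
  [2] S(SS)

Answer: normal form = S(SS)  (in 2 steps)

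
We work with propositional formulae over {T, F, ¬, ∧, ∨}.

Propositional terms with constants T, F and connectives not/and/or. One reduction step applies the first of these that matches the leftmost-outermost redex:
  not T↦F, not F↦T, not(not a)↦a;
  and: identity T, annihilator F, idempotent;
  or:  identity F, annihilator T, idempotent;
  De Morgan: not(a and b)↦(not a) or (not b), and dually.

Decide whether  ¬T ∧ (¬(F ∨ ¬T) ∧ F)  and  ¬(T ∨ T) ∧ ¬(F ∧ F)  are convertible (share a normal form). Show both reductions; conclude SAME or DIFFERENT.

Answer: SAME — A ⇓ F, B ⇓ F

Working:
Term A:
  start: ¬T ∧ (¬(F ∨ ¬T) ∧ F)
  step 1: F ∧ (¬(F ∨ ¬T) ∧ F)
  step 2: F

Term B:
  start: ¬(T ∨ T) ∧ ¬(F ∧ F)
  step 1: (¬T ∧ ¬T) ∧ ¬(F ∧ F)
  step 2: ¬T ∧ ¬(F ∧ F)
  step 3: F ∧ ¬(F ∧ F)
  step 4: F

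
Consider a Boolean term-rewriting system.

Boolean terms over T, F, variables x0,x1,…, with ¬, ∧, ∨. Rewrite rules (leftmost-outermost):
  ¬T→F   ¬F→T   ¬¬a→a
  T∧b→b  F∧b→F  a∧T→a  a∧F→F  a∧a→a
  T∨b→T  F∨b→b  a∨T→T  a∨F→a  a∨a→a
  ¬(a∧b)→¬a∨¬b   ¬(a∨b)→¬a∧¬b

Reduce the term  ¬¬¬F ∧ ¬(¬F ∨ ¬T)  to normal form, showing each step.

Answer: normal form = F  (in 6 steps)

Working:
  start: ¬¬¬F ∧ ¬(¬F ∨ ¬T)
  →1  ¬F ∧ ¬(¬F ∨ ¬T)
  →2  T ∧ ¬(¬F ∨ ¬T)
  →3  ¬(¬F ∨ ¬T)
  →4  ¬¬F ∧ ¬¬T
  →5  F ∧ ¬¬T
  →6  F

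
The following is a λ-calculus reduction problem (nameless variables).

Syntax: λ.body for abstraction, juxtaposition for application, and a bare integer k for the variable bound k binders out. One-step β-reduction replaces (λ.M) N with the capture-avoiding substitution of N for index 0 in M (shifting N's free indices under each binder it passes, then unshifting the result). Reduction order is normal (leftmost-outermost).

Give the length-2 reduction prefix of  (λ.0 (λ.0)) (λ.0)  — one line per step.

  start: (λ.0 (λ.0)) (λ.0)
  [1] (λ.0) (λ.0)
  [2] λ.0

Answer: after 2 steps: λ.0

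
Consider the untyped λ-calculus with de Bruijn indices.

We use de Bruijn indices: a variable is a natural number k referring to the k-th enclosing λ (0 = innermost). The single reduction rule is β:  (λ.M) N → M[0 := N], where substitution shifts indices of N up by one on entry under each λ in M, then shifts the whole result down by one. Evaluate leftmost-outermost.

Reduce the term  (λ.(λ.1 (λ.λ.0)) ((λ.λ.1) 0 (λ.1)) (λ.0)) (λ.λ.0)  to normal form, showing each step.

  start: (λ.(λ.1 (λ.λ.0)) ((λ.λ.1) 0 (λ.1)) (λ.0)) (λ.λ.0)
  →1  (λ.(λ.λ.0) (λ.λ.0)) ((λ.λ.1) (λ.λ.0) (λ.λ.λ.0)) (λ.0)
  →2  (λ.λ.0) (λ.λ.0) (λ.0)
  →3  (λ.0) (λ.0)
  →4  λ.0

Answer: normal form = λ.0  (in 4 steps)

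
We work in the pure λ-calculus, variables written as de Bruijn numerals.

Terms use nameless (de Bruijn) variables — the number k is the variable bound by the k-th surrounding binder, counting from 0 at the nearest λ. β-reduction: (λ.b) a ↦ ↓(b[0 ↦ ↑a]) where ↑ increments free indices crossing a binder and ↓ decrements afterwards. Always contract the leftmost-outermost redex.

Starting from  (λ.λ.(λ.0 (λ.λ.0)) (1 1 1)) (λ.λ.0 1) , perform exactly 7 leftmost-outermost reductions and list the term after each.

Answer: after 7 steps: λ.λ.0

Derivation:
  start: (λ.λ.(λ.0 (λ.λ.0)) (1 1 1)) (λ.λ.0 1)
  [1] λ.(λ.0 (λ.λ.0)) ((λ.λ.0 1) (λ.λ.0 1) (λ.λ.0 1))
  [2] λ.(λ.λ.0 1) (λ.λ.0 1) (λ.λ.0 1) (λ.λ.0)
  [3] λ.(λ.0 (λ.λ.0 1)) (λ.λ.0 1) (λ.λ.0)
  [4] λ.(λ.λ.0 1) (λ.λ.0 1) (λ.λ.0)
  [5] λ.(λ.0 (λ.λ.0 1)) (λ.λ.0)
  [6] λ.(λ.λ.0) (λ.λ.0 1)
  [7] λ.λ.0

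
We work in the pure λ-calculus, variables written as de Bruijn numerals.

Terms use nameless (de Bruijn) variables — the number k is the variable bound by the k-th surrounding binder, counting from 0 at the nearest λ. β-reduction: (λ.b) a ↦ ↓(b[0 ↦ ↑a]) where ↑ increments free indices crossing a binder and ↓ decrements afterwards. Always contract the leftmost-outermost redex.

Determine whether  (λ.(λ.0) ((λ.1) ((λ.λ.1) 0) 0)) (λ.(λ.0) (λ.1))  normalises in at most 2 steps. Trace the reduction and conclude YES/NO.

  start: (λ.(λ.0) ((λ.1) ((λ.λ.1) 0) 0)) (λ.(λ.0) (λ.1))
  →1  (λ.0) ((λ.λ.(λ.0) (λ.1)) ((λ.λ.1) (λ.(λ.0) (λ.1))) (λ.(λ.0) (λ.1)))
  →2  (λ.λ.(λ.0) (λ.1)) ((λ.λ.1) (λ.(λ.0) (λ.1))) (λ.(λ.0) (λ.1))

Answer: NO — after 2 steps the term is (λ.λ.(λ.0) (λ.1)) ((λ.λ.1) (λ.(λ.0) (λ.1))) (λ.(λ.0) (λ.1)), not yet normal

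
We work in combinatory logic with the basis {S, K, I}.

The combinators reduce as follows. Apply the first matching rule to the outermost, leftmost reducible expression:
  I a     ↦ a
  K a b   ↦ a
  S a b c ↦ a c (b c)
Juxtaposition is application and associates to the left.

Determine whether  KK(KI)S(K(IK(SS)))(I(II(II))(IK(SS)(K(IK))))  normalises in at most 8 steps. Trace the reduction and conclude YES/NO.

  start: KK(KI)S(K(IK(SS)))(I(II(II))(IK(SS)(K(IK))))
  step 1: KS(K(IK(SS)))(I(II(II))(IK(SS)(K(IK))))
  step 2: S(I(II(II))(IK(SS)(K(IK))))
  step 3: S(II(II)(IK(SS)(K(IK))))
  step 4: S(I(II)(IK(SS)(K(IK))))
  step 5: S(II(IK(SS)(K(IK))))
  step 6: S(I(IK(SS)(K(IK))))
  step 7: S(IK(SS)(K(IK)))
  step 8: S(K(SS)(K(IK)))

Answer: NO — after 8 steps the term is S(K(SS)(K(IK))), not yet normal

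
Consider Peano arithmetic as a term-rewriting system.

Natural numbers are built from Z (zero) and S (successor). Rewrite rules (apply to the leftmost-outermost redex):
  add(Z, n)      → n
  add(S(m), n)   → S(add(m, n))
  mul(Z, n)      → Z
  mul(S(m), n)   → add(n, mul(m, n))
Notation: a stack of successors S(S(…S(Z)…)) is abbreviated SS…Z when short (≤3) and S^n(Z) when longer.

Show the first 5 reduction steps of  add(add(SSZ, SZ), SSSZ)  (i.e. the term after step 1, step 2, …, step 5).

Answer: after 5 steps: S(S(add(SZ, SSSZ)))

Derivation:
  start: add(add(SSZ, SZ), SSSZ)
  →1  add(S(add(SZ, SZ)), SSSZ)
  →2  S(add(add(SZ, SZ), SSSZ))
  →3  S(add(S(add(Z, SZ)), SSSZ))
  →4  S(S(add(add(Z, SZ), SSSZ)))
  →5  S(S(add(SZ, SSSZ)))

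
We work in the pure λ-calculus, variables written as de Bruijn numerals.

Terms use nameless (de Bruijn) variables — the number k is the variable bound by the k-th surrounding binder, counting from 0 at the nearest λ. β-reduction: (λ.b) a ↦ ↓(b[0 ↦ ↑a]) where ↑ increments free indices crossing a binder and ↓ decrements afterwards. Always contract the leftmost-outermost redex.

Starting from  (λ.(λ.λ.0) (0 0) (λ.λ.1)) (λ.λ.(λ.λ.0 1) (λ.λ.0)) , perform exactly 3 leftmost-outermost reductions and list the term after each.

  start: (λ.(λ.λ.0) (0 0) (λ.λ.1)) (λ.λ.(λ.λ.0 1) (λ.λ.0))
  [1] (λ.λ.0) ((λ.λ.(λ.λ.0 1) (λ.λ.0)) (λ.λ.(λ.λ.0 1) (λ.λ.0))) (λ.λ.1)
  [2] (λ.0) (λ.λ.1)
  [3] λ.λ.1

Answer: after 3 steps: λ.λ.1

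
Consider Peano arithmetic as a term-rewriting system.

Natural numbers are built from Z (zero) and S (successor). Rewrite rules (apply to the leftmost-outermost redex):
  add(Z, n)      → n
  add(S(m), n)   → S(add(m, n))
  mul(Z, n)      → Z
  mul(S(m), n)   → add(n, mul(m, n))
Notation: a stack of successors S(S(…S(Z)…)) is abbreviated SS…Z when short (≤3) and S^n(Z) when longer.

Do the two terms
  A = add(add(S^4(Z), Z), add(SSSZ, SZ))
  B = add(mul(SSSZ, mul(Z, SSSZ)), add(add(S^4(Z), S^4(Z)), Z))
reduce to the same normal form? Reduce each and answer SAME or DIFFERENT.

Term A:
  start: add(add(S^4(Z), Z), add(SSSZ, SZ))
  step 1: add(S(add(SSSZ, Z)), add(SSSZ, SZ))
  step 2: S(add(add(SSSZ, Z), add(SSSZ, SZ)))
  step 3: S(add(S(add(SSZ, Z)), add(SSSZ, SZ)))
  step 4: S(S(add(add(SSZ, Z), add(SSSZ, SZ))))
  step 5: S(S(add(S(add(SZ, Z)), add(SSSZ, SZ))))
  step 6: S(S(S(add(add(SZ, Z), add(SSSZ, SZ)))))
  step 7: S(S(S(add(S(add(Z, Z)), add(SSSZ, SZ)))))
  step 8: S(S(S(S(add(add(Z, Z), add(SSSZ, SZ))))))
  step 9: S(S(S(S(add(Z, add(SSSZ, SZ))))))
  step 10: S(S(S(S(add(SSSZ, SZ)))))
  step 11: S(S(S(S(S(add(SSZ, SZ))))))
  step 12: S(S(S(S(S(S(add(SZ, SZ)))))))
  step 13: S(S(S(S(S(S(S(add(Z, SZ))))))))
  step 14: S^8(Z)

Term B:
  start: add(mul(SSSZ, mul(Z, SSSZ)), add(add(S^4(Z), S^4(Z)), Z))
  step 1: add(add(mul(Z, SSSZ), mul(SSZ, mul(Z, SSSZ))), add(add(S^4(Z), S^4(Z)), Z))
  step 2: add(add(Z, mul(SSZ, mul(Z, SSSZ))), add(add(S^4(Z), S^4(Z)), Z))
  step 3: add(mul(SSZ, mul(Z, SSSZ)), add(add(S^4(Z), S^4(Z)), Z))
  step 4: add(add(mul(Z, SSSZ), mul(SZ, mul(Z, SSSZ))), add(add(S^4(Z), S^4(Z)), Z))
  step 5: add(add(Z, mul(SZ, mul(Z, SSSZ))), add(add(S^4(Z), S^4(Z)), Z))
  step 6: add(mul(SZ, mul(Z, SSSZ)), add(add(S^4(Z), S^4(Z)), Z))
  step 7: add(add(mul(Z, SSSZ), mul(Z, mul(Z, SSSZ))), add(add(S^4(Z), S^4(Z)), Z))
  step 8: add(add(Z, mul(Z, mul(Z, SSSZ))), add(add(S^4(Z), S^4(Z)), Z))
  step 9: add(mul(Z, mul(Z, SSSZ)), add(add(S^4(Z), S^4(Z)), Z))
  step 10: add(Z, add(add(S^4(Z), S^4(Z)), Z))
  step 11: add(add(S^4(Z), S^4(Z)), Z)
  step 12: add(S(add(SSSZ, S^4(Z))), Z)
  step 13: S(add(add(SSSZ, S^4(Z)), Z))
  step 14: S(add(S(add(SSZ, S^4(Z))), Z))
  step 15: S(S(add(add(SSZ, S^4(Z)), Z)))
  step 16: S(S(add(S(add(SZ, S^4(Z))), Z)))
  step 17: S(S(S(add(add(SZ, S^4(Z)), Z))))
  step 18: S(S(S(add(S(add(Z, S^4(Z))), Z))))
  step 19: S(S(S(S(add(add(Z, S^4(Z)), Z)))))
  step 20: S(S(S(S(add(S^4(Z), Z)))))
  step 21: S(S(S(S(S(add(SSSZ, Z))))))
  step 22: S(S(S(S(S(S(add(SSZ, Z)))))))
  step 23: S(S(S(S(S(S(S(add(SZ, Z))))))))
  step 24: S(S(S(S(S(S(S(S(add(Z, Z)))))))))
  step 25: S^8(Z)

Answer: SAME — A ⇓ S^8(Z), B ⇓ S^8(Z)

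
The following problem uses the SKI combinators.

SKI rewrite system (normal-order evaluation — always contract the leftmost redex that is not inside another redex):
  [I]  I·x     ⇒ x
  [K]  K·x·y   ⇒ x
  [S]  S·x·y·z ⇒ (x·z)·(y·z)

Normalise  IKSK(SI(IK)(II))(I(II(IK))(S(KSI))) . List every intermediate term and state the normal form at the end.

Answer: normal form = S(KI)(K(SS))  (in 13 steps)

Reduction:
  start: IKSK(SI(IK)(II))(I(II(IK))(S(KSI)))
  [1] KSK(SI(IK)(II))(I(II(IK))(S(KSI)))
  [2] S(SI(IK)(II))(I(II(IK))(S(KSI)))
  [3] S(I(II)(IK(II)))(I(II(IK))(S(KSI)))
  [4] S(II(IK(II)))(I(II(IK))(S(KSI)))
  [5] S(I(IK(II)))(I(II(IK))(S(KSI)))
  [6] S(IK(II))(I(II(IK))(S(KSI)))
  [7] S(K(II))(I(II(IK))(S(KSI)))
  [8] S(KI)(I(II(IK))(S(KSI)))
  [9] S(KI)(II(IK)(S(KSI)))
  [10] S(KI)(I(IK)(S(KSI)))
  [11] S(KI)(IK(S(KSI)))
  [12] S(KI)(K(S(KSI)))
  [13] S(KI)(K(SS))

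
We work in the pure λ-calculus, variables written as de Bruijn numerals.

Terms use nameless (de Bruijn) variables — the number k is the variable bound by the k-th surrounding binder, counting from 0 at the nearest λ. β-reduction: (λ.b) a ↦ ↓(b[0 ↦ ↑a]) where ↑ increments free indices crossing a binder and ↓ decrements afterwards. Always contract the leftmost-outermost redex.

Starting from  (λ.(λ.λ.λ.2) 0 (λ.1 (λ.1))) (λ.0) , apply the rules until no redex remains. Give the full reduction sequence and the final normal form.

  start: (λ.(λ.λ.λ.2) 0 (λ.1 (λ.1))) (λ.0)
  →1  (λ.λ.λ.2) (λ.0) (λ.(λ.0) (λ.1))
  →2  (λ.λ.λ.0) (λ.(λ.0) (λ.1))
  →3  λ.λ.0

Answer: normal form = λ.λ.0  (in 3 steps)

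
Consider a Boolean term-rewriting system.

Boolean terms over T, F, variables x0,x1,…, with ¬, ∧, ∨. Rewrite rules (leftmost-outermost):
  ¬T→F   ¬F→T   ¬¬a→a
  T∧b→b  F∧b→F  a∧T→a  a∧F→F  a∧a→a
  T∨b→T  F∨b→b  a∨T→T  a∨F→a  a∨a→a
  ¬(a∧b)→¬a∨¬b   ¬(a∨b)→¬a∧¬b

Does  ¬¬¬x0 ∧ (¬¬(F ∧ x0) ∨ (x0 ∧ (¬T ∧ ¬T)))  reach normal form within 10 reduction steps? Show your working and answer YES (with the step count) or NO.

  start: ¬¬¬x0 ∧ (¬¬(F ∧ x0) ∨ (x0 ∧ (¬T ∧ ¬T)))
  [1] ¬x0 ∧ (¬¬(F ∧ x0) ∨ (x0 ∧ (¬T ∧ ¬T)))
  [2] ¬x0 ∧ ((F ∧ x0) ∨ (x0 ∧ (¬T ∧ ¬T)))
  [3] ¬x0 ∧ (F ∨ (x0 ∧ (¬T ∧ ¬T)))
  [4] ¬x0 ∧ (x0 ∧ (¬T ∧ ¬T))
  [5] ¬x0 ∧ (x0 ∧ ¬T)
  [6] ¬x0 ∧ (x0 ∧ F)
  [7] ¬x0 ∧ F
  [8] F

Answer: YES — reaches normal form F in 8 ≤ 10 steps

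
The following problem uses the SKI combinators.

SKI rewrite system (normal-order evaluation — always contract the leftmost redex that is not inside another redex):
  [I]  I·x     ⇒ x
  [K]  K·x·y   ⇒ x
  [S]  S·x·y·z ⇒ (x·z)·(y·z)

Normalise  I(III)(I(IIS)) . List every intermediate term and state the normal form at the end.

Answer: normal form = S  (in 7 steps)

Working:
  start: I(III)(I(IIS))
  →1  III(I(IIS))
  →2  II(I(IIS))
  →3  I(I(IIS))
  →4  I(IIS)
  →5  IIS
  →6  IS
  →7  S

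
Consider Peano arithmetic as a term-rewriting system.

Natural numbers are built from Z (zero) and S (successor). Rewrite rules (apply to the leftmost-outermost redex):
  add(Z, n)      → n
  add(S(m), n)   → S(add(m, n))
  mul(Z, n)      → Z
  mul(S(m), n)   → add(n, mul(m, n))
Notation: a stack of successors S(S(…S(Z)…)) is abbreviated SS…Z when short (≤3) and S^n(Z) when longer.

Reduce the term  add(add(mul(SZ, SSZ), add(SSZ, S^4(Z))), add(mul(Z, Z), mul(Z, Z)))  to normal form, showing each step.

Answer: normal form = S^8(Z)  (in 23 steps)

Working:
  start: add(add(mul(SZ, SSZ), add(SSZ, S^4(Z))), add(mul(Z, Z), mul(Z, Z)))
  step 1: add(add(add(SSZ, mul(Z, SSZ)), add(SSZ, S^4(Z))), add(mul(Z, Z), mul(Z, Z)))
  step 2: add(add(S(add(SZ, mul(Z, SSZ))), add(SSZ, S^4(Z))), add(mul(Z, Z), mul(Z, Z)))
  step 3: add(S(add(add(SZ, mul(Z, SSZ)), add(SSZ, S^4(Z)))), add(mul(Z, Z), mul(Z, Z)))
  step 4: S(add(add(add(SZ, mul(Z, SSZ)), add(SSZ, S^4(Z))), add(mul(Z, Z), mul(Z, Z))))
  step 5: S(add(add(S(add(Z, mul(Z, SSZ))), add(SSZ, S^4(Z))), add(mul(Z, Z), mul(Z, Z))))
  step 6: S(add(S(add(add(Z, mul(Z, SSZ)), add(SSZ, S^4(Z)))), add(mul(Z, Z), mul(Z, Z))))
  step 7: S(S(add(add(add(Z, mul(Z, SSZ)), add(SSZ, S^4(Z))), add(mul(Z, Z), mul(Z, Z)))))
  step 8: S(S(add(add(mul(Z, SSZ), add(SSZ, S^4(Z))), add(mul(Z, Z), mul(Z, Z)))))
  step 9: S(S(add(add(Z, add(SSZ, S^4(Z))), add(mul(Z, Z), mul(Z, Z)))))
  step 10: S(S(add(add(SSZ, S^4(Z)), add(mul(Z, Z), mul(Z, Z)))))
  step 11: S(S(add(S(add(SZ, S^4(Z))), add(mul(Z, Z), mul(Z, Z)))))
  step 12: S(S(S(add(add(SZ, S^4(Z)), add(mul(Z, Z), mul(Z, Z))))))
  step 13: S(S(S(add(S(add(Z, S^4(Z))), add(mul(Z, Z), mul(Z, Z))))))
  step 14: S(S(S(S(add(add(Z, S^4(Z)), add(mul(Z, Z), mul(Z, Z)))))))
  step 15: S(S(S(S(add(S^4(Z), add(mul(Z, Z), mul(Z, Z)))))))
  step 16: S(S(S(S(S(add(SSSZ, add(mul(Z, Z), mul(Z, Z))))))))
  step 17: S(S(S(S(S(S(add(SSZ, add(mul(Z, Z), mul(Z, Z)))))))))
  step 18: S(S(S(S(S(S(S(add(SZ, add(mul(Z, Z), mul(Z, Z))))))))))
  step 19: S(S(S(S(S(S(S(S(add(Z, add(mul(Z, Z), mul(Z, Z)))))))))))
  step 20: S(S(S(S(S(S(S(S(add(mul(Z, Z), mul(Z, Z))))))))))
  step 21: S(S(S(S(S(S(S(S(add(Z, mul(Z, Z))))))))))
  step 22: S(S(S(S(S(S(S(S(mul(Z, Z)))))))))
  step 23: S^8(Z)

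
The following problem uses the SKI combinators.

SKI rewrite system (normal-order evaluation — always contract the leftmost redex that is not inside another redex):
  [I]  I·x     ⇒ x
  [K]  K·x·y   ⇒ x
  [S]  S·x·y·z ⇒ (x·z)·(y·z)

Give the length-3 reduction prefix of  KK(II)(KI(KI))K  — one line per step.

Answer: after 3 steps: I

Working:
  start: KK(II)(KI(KI))K
  [1] K(KI(KI))K
  [2] KI(KI)
  [3] I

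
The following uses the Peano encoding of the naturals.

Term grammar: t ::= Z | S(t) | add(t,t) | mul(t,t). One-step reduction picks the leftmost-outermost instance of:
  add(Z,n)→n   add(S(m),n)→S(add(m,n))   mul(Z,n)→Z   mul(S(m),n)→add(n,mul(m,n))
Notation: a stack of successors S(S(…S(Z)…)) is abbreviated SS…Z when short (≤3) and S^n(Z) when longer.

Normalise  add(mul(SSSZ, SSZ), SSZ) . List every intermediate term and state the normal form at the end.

Answer: normal form = S^8(Z)  (in 20 steps)

Derivation:
  start: add(mul(SSSZ, SSZ), SSZ)
  →1  add(add(SSZ, mul(SSZ, SSZ)), SSZ)
  →2  add(S(add(SZ, mul(SSZ, SSZ))), SSZ)
  →3  S(add(add(SZ, mul(SSZ, SSZ)), SSZ))
  →4  S(add(S(add(Z, mul(SSZ, SSZ))), SSZ))
  →5  S(S(add(add(Z, mul(SSZ, SSZ)), SSZ)))
  →6  S(S(add(mul(SSZ, SSZ), SSZ)))
  →7  S(S(add(add(SSZ, mul(SZ, SSZ)), SSZ)))
  →8  S(S(add(S(add(SZ, mul(SZ, SSZ))), SSZ)))
  →9  S(S(S(add(add(SZ, mul(SZ, SSZ)), SSZ))))
  →10  S(S(S(add(S(add(Z, mul(SZ, SSZ))), SSZ))))
  →11  S(S(S(S(add(add(Z, mul(SZ, SSZ)), SSZ)))))
  →12  S(S(S(S(add(mul(SZ, SSZ), SSZ)))))
  →13  S(S(S(S(add(add(SSZ, mul(Z, SSZ)), SSZ)))))
  →14  S(S(S(S(add(S(add(SZ, mul(Z, SSZ))), SSZ)))))
  →15  S(S(S(S(S(add(add(SZ, mul(Z, SSZ)), SSZ))))))
  →16  S(S(S(S(S(add(S(add(Z, mul(Z, SSZ))), SSZ))))))
  →17  S(S(S(S(S(S(add(add(Z, mul(Z, SSZ)), SSZ)))))))
  →18  S(S(S(S(S(S(add(mul(Z, SSZ), SSZ)))))))
  →19  S(S(S(S(S(S(add(Z, SSZ)))))))
  →20  S^8(Z)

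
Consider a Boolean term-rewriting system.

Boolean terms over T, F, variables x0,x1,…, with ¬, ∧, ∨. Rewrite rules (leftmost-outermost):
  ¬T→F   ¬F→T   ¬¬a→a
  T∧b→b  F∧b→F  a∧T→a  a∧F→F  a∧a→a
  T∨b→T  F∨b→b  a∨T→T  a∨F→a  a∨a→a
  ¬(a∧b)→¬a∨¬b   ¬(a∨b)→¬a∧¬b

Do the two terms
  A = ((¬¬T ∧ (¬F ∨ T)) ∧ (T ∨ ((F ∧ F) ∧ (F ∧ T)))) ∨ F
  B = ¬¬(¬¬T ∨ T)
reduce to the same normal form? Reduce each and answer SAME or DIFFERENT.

Answer: SAME — A ⇓ T, B ⇓ T

Reduction:
Term A:
  start: ((¬¬T ∧ (¬F ∨ T)) ∧ (T ∨ ((F ∧ F) ∧ (F ∧ T)))) ∨ F
  →1  (¬¬T ∧ (¬F ∨ T)) ∧ (T ∨ ((F ∧ F) ∧ (F ∧ T)))
  →2  (T ∧ (¬F ∨ T)) ∧ (T ∨ ((F ∧ F) ∧ (F ∧ T)))
  →3  (¬F ∨ T) ∧ (T ∨ ((F ∧ F) ∧ (F ∧ T)))
  →4  T ∧ (T ∨ ((F ∧ F) ∧ (F ∧ T)))
  →5  T ∨ ((F ∧ F) ∧ (F ∧ T))
  →6  T

Term B:
  start: ¬¬(¬¬T ∨ T)
  →1  ¬¬T ∨ T
  →2  T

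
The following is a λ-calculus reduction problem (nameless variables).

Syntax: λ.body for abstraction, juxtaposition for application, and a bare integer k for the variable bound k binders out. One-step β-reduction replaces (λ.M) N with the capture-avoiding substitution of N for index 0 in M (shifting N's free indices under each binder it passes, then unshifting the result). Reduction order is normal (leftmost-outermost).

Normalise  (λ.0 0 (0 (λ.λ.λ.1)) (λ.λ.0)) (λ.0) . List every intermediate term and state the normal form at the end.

Answer: normal form = λ.λ.1  (in 5 steps)

Derivation:
  start: (λ.0 0 (0 (λ.λ.λ.1)) (λ.λ.0)) (λ.0)
  →1  (λ.0) (λ.0) ((λ.0) (λ.λ.λ.1)) (λ.λ.0)
  →2  (λ.0) ((λ.0) (λ.λ.λ.1)) (λ.λ.0)
  →3  (λ.0) (λ.λ.λ.1) (λ.λ.0)
  →4  (λ.λ.λ.1) (λ.λ.0)
  →5  λ.λ.1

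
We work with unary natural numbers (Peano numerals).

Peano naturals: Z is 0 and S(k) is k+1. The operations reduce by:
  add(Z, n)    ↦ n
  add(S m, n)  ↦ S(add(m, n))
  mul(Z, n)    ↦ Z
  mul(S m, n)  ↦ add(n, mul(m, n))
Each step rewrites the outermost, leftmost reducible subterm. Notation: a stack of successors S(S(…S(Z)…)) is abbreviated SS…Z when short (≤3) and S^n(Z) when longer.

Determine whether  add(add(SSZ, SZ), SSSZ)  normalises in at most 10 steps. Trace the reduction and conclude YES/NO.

  start: add(add(SSZ, SZ), SSSZ)
  step 1: add(S(add(SZ, SZ)), SSSZ)
  step 2: S(add(add(SZ, SZ), SSSZ))
  step 3: S(add(S(add(Z, SZ)), SSSZ))
  step 4: S(S(add(add(Z, SZ), SSSZ)))
  step 5: S(S(add(SZ, SSSZ)))
  step 6: S(S(S(add(Z, SSSZ))))
  step 7: S^6(Z)

Answer: YES — reaches normal form S^6(Z) in 7 ≤ 10 steps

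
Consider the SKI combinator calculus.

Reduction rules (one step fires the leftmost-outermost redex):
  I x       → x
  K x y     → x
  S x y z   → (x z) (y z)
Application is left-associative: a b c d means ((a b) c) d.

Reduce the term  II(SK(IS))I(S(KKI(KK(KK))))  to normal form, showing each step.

  start: II(SK(IS))I(S(KKI(KK(KK))))
  →1  I(SK(IS))I(S(KKI(KK(KK))))
  →2  SK(IS)I(S(KKI(KK(KK))))
  →3  KI(ISI)(S(KKI(KK(KK))))
  →4  I(S(KKI(KK(KK))))
  →5  S(KKI(KK(KK)))
  →6  S(K(KK(KK)))
  →7  S(KK)

Answer: normal form = S(KK)  (in 7 steps)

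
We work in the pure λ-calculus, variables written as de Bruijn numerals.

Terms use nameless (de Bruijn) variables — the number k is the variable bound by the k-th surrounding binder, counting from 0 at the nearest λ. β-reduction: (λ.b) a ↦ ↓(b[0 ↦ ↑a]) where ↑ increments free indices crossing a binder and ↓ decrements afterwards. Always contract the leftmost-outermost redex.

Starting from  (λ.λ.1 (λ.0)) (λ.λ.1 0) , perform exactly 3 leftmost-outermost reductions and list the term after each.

  start: (λ.λ.1 (λ.0)) (λ.λ.1 0)
  step 1: λ.(λ.λ.1 0) (λ.0)
  step 2: λ.λ.(λ.0) 0
  step 3: λ.λ.0

Answer: after 3 steps: λ.λ.0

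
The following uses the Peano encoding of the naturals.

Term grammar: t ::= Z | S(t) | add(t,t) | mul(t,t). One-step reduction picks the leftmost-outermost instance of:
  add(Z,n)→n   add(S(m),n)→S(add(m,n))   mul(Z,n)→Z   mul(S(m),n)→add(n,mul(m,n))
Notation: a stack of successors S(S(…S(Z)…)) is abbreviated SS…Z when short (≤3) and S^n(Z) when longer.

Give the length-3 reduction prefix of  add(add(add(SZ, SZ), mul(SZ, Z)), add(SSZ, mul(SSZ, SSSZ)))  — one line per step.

Answer: after 3 steps: S(add(add(add(Z, SZ), mul(SZ, Z)), add(SSZ, mul(SSZ, SSSZ))))

Reduction:
  start: add(add(add(SZ, SZ), mul(SZ, Z)), add(SSZ, mul(SSZ, SSSZ)))
  [1] add(add(S(add(Z, SZ)), mul(SZ, Z)), add(SSZ, mul(SSZ, SSSZ)))
  [2] add(S(add(add(Z, SZ), mul(SZ, Z))), add(SSZ, mul(SSZ, SSSZ)))
  [3] S(add(add(add(Z, SZ), mul(SZ, Z)), add(SSZ, mul(SSZ, SSSZ))))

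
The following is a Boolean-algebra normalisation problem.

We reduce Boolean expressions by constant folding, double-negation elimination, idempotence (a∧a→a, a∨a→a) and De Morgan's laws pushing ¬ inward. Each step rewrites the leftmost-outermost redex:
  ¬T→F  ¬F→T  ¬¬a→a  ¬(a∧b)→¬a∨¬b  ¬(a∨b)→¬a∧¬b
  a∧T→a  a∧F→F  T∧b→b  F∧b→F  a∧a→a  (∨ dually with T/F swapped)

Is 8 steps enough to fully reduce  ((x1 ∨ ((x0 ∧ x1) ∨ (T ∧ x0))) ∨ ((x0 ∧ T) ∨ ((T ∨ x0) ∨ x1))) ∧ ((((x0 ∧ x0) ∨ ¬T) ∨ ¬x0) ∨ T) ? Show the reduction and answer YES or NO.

  start: ((x1 ∨ ((x0 ∧ x1) ∨ (T ∧ x0))) ∨ ((x0 ∧ T) ∨ ((T ∨ x0) ∨ x1))) ∧ ((((x0 ∧ x0) ∨ ¬T) ∨ ¬x0) ∨ T)
  →1  ((x1 ∨ ((x0 ∧ x1) ∨ x0)) ∨ ((x0 ∧ T) ∨ ((T ∨ x0) ∨ x1))) ∧ ((((x0 ∧ x0) ∨ ¬T) ∨ ¬x0) ∨ T)
  →2  ((x1 ∨ ((x0 ∧ x1) ∨ x0)) ∨ (x0 ∨ ((T ∨ x0) ∨ x1))) ∧ ((((x0 ∧ x0) ∨ ¬T) ∨ ¬x0) ∨ T)
  →3  ((x1 ∨ ((x0 ∧ x1) ∨ x0)) ∨ (x0 ∨ (T ∨ x1))) ∧ ((((x0 ∧ x0) ∨ ¬T) ∨ ¬x0) ∨ T)
  →4  ((x1 ∨ ((x0 ∧ x1) ∨ x0)) ∨ (x0 ∨ T)) ∧ ((((x0 ∧ x0) ∨ ¬T) ∨ ¬x0) ∨ T)
  →5  ((x1 ∨ ((x0 ∧ x1) ∨ x0)) ∨ T) ∧ ((((x0 ∧ x0) ∨ ¬T) ∨ ¬x0) ∨ T)
  →6  T ∧ ((((x0 ∧ x0) ∨ ¬T) ∨ ¬x0) ∨ T)
  →7  (((x0 ∧ x0) ∨ ¬T) ∨ ¬x0) ∨ T
  →8  T

Answer: YES — reaches normal form T in 8 ≤ 8 steps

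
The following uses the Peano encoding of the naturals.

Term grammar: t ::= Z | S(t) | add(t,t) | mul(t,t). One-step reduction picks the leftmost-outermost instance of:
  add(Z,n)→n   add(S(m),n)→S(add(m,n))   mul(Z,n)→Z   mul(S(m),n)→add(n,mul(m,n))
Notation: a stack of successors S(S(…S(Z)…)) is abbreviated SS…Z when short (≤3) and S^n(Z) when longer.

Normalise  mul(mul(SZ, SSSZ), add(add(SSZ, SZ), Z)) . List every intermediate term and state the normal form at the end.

  start: mul(mul(SZ, SSSZ), add(add(SSZ, SZ), Z))
  →1  mul(add(SSSZ, mul(Z, SSSZ)), add(add(SSZ, SZ), Z))
  →2  mul(S(add(SSZ, mul(Z, SSSZ))), add(add(SSZ, SZ), Z))
  →3  add(add(add(SSZ, SZ), Z), mul(add(SSZ, mul(Z, SSSZ)), add(add(SSZ, SZ), Z)))
  →4  add(add(S(add(SZ, SZ)), Z), mul(add(SSZ, mul(Z, SSSZ)), add(add(SSZ, SZ), Z)))
  →5  add(S(add(add(SZ, SZ), Z)), mul(add(SSZ, mul(Z, SSSZ)), add(add(SSZ, SZ), Z)))
  →6  S(add(add(add(SZ, SZ), Z), mul(add(SSZ, mul(Z, SSSZ)), add(add(SSZ, SZ), Z))))
  →7  S(add(add(S(add(Z, SZ)), Z), mul(add(SSZ, mul(Z, SSSZ)), add(add(SSZ, SZ), Z))))
  →8  S(add(S(add(add(Z, SZ), Z)), mul(add(SSZ, mul(Z, SSSZ)), add(add(SSZ, SZ), Z))))
  →9  S(S(add(add(add(Z, SZ), Z), mul(add(SSZ, mul(Z, SSSZ)), add(add(SSZ, SZ), Z)))))
  →10  S(S(add(add(SZ, Z), mul(add(SSZ, mul(Z, SSSZ)), add(add(SSZ, SZ), Z)))))
  →11  S(S(add(S(add(Z, Z)), mul(add(SSZ, mul(Z, SSSZ)), add(add(SSZ, SZ), Z)))))
  →12  S(S(S(add(add(Z, Z), mul(add(SSZ, mul(Z, SSSZ)), add(add(SSZ, SZ), Z))))))
  →13  S(S(S(add(Z, mul(add(SSZ, mul(Z, SSSZ)), add(add(SSZ, SZ), Z))))))
  →14  S(S(S(mul(add(SSZ, mul(Z, SSSZ)), add(add(SSZ, SZ), Z)))))
  →15  S(S(S(mul(S(add(SZ, mul(Z, SSSZ))), add(add(SSZ, SZ), Z)))))
  →16  S(S(S(add(add(add(SSZ, SZ), Z), mul(add(SZ, mul(Z, SSSZ)), add(add(SSZ, SZ), Z))))))
  →17  S(S(S(add(add(S(add(SZ, SZ)), Z), mul(add(SZ, mul(Z, SSSZ)), add(add(SSZ, SZ), Z))))))
  →18  S(S(S(add(S(add(add(SZ, SZ), Z)), mul(add(SZ, mul(Z, SSSZ)), add(add(SSZ, SZ), Z))))))
  →19  S(S(S(S(add(add(add(SZ, SZ), Z), mul(add(SZ, mul(Z, SSSZ)), add(add(SSZ, SZ), Z)))))))
  →20  S(S(S(S(add(add(S(add(Z, SZ)), Z), mul(add(SZ, mul(Z, SSSZ)), add(add(SSZ, SZ), Z)))))))
  →21  S(S(S(S(add(S(add(add(Z, SZ), Z)), mul(add(SZ, mul(Z, SSSZ)), add(add(SSZ, SZ), Z)))))))
  →22  S(S(S(S(S(add(add(add(Z, SZ), Z), mul(add(SZ, mul(Z, SSSZ)), add(add(SSZ, SZ), Z))))))))
  →23  S(S(S(S(S(add(add(SZ, Z), mul(add(SZ, mul(Z, SSSZ)), add(add(SSZ, SZ), Z))))))))
  →24  S(S(S(S(S(add(S(add(Z, Z)), mul(add(SZ, mul(Z, SSSZ)), add(add(SSZ, SZ), Z))))))))
  →25  S(S(S(S(S(S(add(add(Z, Z), mul(add(SZ, mul(Z, SSSZ)), add(add(SSZ, SZ), Z)))))))))
  →26  S(S(S(S(S(S(add(Z, mul(add(SZ, mul(Z, SSSZ)), add(add(SSZ, SZ), Z)))))))))
  →27  S(S(S(S(S(S(mul(add(SZ, mul(Z, SSSZ)), add(add(SSZ, SZ), Z))))))))
  →28  S(S(S(S(S(S(mul(S(add(Z, mul(Z, SSSZ))), add(add(SSZ, SZ), Z))))))))
  →29  S(S(S(S(S(S(add(add(add(SSZ, SZ), Z), mul(add(Z, mul(Z, SSSZ)), add(add(SSZ, SZ), Z)))))))))
  →30  S(S(S(S(S(S(add(add(S(add(SZ, SZ)), Z), mul(add(Z, mul(Z, SSSZ)), add(add(SSZ, SZ), Z)))))))))
  →31  S(S(S(S(S(S(add(S(add(add(SZ, SZ), Z)), mul(add(Z, mul(Z, SSSZ)), add(add(SSZ, SZ), Z)))))))))
  →32  S(S(S(S(S(S(S(add(add(add(SZ, SZ), Z), mul(add(Z, mul(Z, SSSZ)), add(add(SSZ, SZ), Z))))))))))
  →33  S(S(S(S(S(S(S(add(add(S(add(Z, SZ)), Z), mul(add(Z, mul(Z, SSSZ)), add(add(SSZ, SZ), Z))))))))))
  →34  S(S(S(S(S(S(S(add(S(add(add(Z, SZ), Z)), mul(add(Z, mul(Z, SSSZ)), add(add(SSZ, SZ), Z))))))))))
  →35  S(S(S(S(S(S(S(S(add(add(add(Z, SZ), Z), mul(add(Z, mul(Z, SSSZ)), add(add(SSZ, SZ), Z)))))))))))
  →36  S(S(S(S(S(S(S(S(add(add(SZ, Z), mul(add(Z, mul(Z, SSSZ)), add(add(SSZ, SZ), Z)))))))))))
  →37  S(S(S(S(S(S(S(S(add(S(add(Z, Z)), mul(add(Z, mul(Z, SSSZ)), add(add(SSZ, SZ), Z)))))))))))
  →38  S(S(S(S(S(S(S(S(S(add(add(Z, Z), mul(add(Z, mul(Z, SSSZ)), add(add(SSZ, SZ), Z))))))))))))
  →39  S(S(S(S(S(S(S(S(S(add(Z, mul(add(Z, mul(Z, SSSZ)), add(add(SSZ, SZ), Z))))))))))))
  →40  S(S(S(S(S(S(S(S(S(mul(add(Z, mul(Z, SSSZ)), add(add(SSZ, SZ), Z)))))))))))
  →41  S(S(S(S(S(S(S(S(S(mul(mul(Z, SSSZ), add(add(SSZ, SZ), Z)))))))))))
  →42  S(S(S(S(S(S(S(S(S(mul(Z, add(add(SSZ, SZ), Z)))))))))))
  →43  S^9(Z)

Answer: normal form = S^9(Z)  (in 43 steps)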